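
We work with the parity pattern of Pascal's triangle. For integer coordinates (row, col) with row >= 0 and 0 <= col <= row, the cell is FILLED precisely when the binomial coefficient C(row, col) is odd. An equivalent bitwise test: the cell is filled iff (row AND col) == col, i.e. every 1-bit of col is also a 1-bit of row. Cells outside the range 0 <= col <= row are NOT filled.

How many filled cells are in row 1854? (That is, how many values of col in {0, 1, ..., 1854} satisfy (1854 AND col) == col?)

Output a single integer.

1854 in binary = 11100111110
popcount(1854) = number of 1-bits in 11100111110 = 8
A col c satisfies (1854 AND c) == c iff every set bit of c is also set in 1854; each of the 8 set bits of 1854 can independently be on or off in c.
count = 2^8 = 256

Answer: 256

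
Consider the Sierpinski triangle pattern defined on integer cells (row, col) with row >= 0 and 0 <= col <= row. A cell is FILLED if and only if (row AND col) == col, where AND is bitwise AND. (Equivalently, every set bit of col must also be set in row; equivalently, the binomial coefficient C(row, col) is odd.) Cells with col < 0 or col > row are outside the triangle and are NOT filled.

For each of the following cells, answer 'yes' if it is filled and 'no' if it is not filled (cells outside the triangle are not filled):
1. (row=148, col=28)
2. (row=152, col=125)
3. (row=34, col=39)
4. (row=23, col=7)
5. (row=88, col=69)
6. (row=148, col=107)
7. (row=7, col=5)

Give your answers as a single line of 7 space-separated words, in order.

(148,28): row=0b10010100, col=0b11100, row AND col = 0b10100 = 20; 20 != 28 -> empty
(152,125): row=0b10011000, col=0b1111101, row AND col = 0b11000 = 24; 24 != 125 -> empty
(34,39): col outside [0, 34] -> not filled
(23,7): row=0b10111, col=0b111, row AND col = 0b111 = 7; 7 == 7 -> filled
(88,69): row=0b1011000, col=0b1000101, row AND col = 0b1000000 = 64; 64 != 69 -> empty
(148,107): row=0b10010100, col=0b1101011, row AND col = 0b0 = 0; 0 != 107 -> empty
(7,5): row=0b111, col=0b101, row AND col = 0b101 = 5; 5 == 5 -> filled

Answer: no no no yes no no yes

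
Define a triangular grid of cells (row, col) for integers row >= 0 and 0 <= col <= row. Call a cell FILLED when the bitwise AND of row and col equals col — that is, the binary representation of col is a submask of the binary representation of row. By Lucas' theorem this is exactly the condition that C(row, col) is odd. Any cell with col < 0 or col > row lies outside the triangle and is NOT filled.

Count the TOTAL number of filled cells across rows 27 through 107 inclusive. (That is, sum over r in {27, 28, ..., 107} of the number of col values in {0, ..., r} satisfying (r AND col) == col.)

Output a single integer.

Answer: 1240

Derivation:
r27=11011 pc4: +16 =16
r28=11100 pc3: +8 =24
r29=11101 pc4: +16 =40
r30=11110 pc4: +16 =56
r31=11111 pc5: +32 =88
r32=100000 pc1: +2 =90
r33=100001 pc2: +4 =94
r34=100010 pc2: +4 =98
r35=100011 pc3: +8 =106
r36=100100 pc2: +4 =110
r37=100101 pc3: +8 =118
r38=100110 pc3: +8 =126
r39=100111 pc4: +16 =142
r40=101000 pc2: +4 =146
r41=101001 pc3: +8 =154
r42=101010 pc3: +8 =162
r43=101011 pc4: +16 =178
r44=101100 pc3: +8 =186
r45=101101 pc4: +16 =202
r46=101110 pc4: +16 =218
r47=101111 pc5: +32 =250
r48=110000 pc2: +4 =254
r49=110001 pc3: +8 =262
r50=110010 pc3: +8 =270
r51=110011 pc4: +16 =286
r52=110100 pc3: +8 =294
r53=110101 pc4: +16 =310
r54=110110 pc4: +16 =326
r55=110111 pc5: +32 =358
r56=111000 pc3: +8 =366
r57=111001 pc4: +16 =382
r58=111010 pc4: +16 =398
r59=111011 pc5: +32 =430
r60=111100 pc4: +16 =446
r61=111101 pc5: +32 =478
r62=111110 pc5: +32 =510
r63=111111 pc6: +64 =574
r64=1000000 pc1: +2 =576
r65=1000001 pc2: +4 =580
r66=1000010 pc2: +4 =584
r67=1000011 pc3: +8 =592
r68=1000100 pc2: +4 =596
r69=1000101 pc3: +8 =604
r70=1000110 pc3: +8 =612
r71=1000111 pc4: +16 =628
r72=1001000 pc2: +4 =632
r73=1001001 pc3: +8 =640
r74=1001010 pc3: +8 =648
r75=1001011 pc4: +16 =664
r76=1001100 pc3: +8 =672
r77=1001101 pc4: +16 =688
r78=1001110 pc4: +16 =704
r79=1001111 pc5: +32 =736
r80=1010000 pc2: +4 =740
r81=1010001 pc3: +8 =748
r82=1010010 pc3: +8 =756
r83=1010011 pc4: +16 =772
r84=1010100 pc3: +8 =780
r85=1010101 pc4: +16 =796
r86=1010110 pc4: +16 =812
r87=1010111 pc5: +32 =844
r88=1011000 pc3: +8 =852
r89=1011001 pc4: +16 =868
r90=1011010 pc4: +16 =884
r91=1011011 pc5: +32 =916
r92=1011100 pc4: +16 =932
r93=1011101 pc5: +32 =964
r94=1011110 pc5: +32 =996
r95=1011111 pc6: +64 =1060
r96=1100000 pc2: +4 =1064
r97=1100001 pc3: +8 =1072
r98=1100010 pc3: +8 =1080
r99=1100011 pc4: +16 =1096
r100=1100100 pc3: +8 =1104
r101=1100101 pc4: +16 =1120
r102=1100110 pc4: +16 =1136
r103=1100111 pc5: +32 =1168
r104=1101000 pc3: +8 =1176
r105=1101001 pc4: +16 =1192
r106=1101010 pc4: +16 =1208
r107=1101011 pc5: +32 =1240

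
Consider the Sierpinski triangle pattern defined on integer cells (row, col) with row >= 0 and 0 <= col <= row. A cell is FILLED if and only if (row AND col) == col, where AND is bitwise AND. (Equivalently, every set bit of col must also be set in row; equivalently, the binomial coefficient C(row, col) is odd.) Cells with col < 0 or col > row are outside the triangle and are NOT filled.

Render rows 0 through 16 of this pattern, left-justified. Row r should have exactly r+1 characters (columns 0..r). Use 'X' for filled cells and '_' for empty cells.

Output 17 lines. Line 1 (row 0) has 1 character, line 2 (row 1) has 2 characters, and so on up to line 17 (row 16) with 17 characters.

r0=0: X
r1=1: XX
r2=10: X_X
r3=11: XXXX
r4=100: X___X
r5=101: XX__XX
r6=110: X_X_X_X
r7=111: XXXXXXXX
r8=1000: X_______X
r9=1001: XX______XX
r10=1010: X_X_____X_X
r11=1011: XXXX____XXXX
r12=1100: X___X___X___X
r13=1101: XX__XX__XX__XX
r14=1110: X_X_X_X_X_X_X_X
r15=1111: XXXXXXXXXXXXXXXX
r16=10000: X_______________X

Answer: X
XX
X_X
XXXX
X___X
XX__XX
X_X_X_X
XXXXXXXX
X_______X
XX______XX
X_X_____X_X
XXXX____XXXX
X___X___X___X
XX__XX__XX__XX
X_X_X_X_X_X_X_X
XXXXXXXXXXXXXXXX
X_______________X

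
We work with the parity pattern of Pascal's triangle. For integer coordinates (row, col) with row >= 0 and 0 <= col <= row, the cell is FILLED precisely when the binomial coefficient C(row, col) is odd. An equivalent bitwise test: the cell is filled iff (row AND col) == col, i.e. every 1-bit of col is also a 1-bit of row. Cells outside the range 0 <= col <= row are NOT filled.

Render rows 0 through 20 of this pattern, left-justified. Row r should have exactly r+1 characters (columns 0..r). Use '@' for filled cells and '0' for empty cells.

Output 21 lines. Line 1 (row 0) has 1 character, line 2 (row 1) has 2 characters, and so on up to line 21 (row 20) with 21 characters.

Answer: @
@@
@0@
@@@@
@000@
@@00@@
@0@0@0@
@@@@@@@@
@0000000@
@@000000@@
@0@00000@0@
@@@@0000@@@@
@000@000@000@
@@00@@00@@00@@
@0@0@0@0@0@0@0@
@@@@@@@@@@@@@@@@
@000000000000000@
@@00000000000000@@
@0@0000000000000@0@
@@@@000000000000@@@@
@000@00000000000@000@

Derivation:
r0=0: @
r1=1: @@
r2=10: @0@
r3=11: @@@@
r4=100: @000@
r5=101: @@00@@
r6=110: @0@0@0@
r7=111: @@@@@@@@
r8=1000: @0000000@
r9=1001: @@000000@@
r10=1010: @0@00000@0@
r11=1011: @@@@0000@@@@
r12=1100: @000@000@000@
r13=1101: @@00@@00@@00@@
r14=1110: @0@0@0@0@0@0@0@
r15=1111: @@@@@@@@@@@@@@@@
r16=10000: @000000000000000@
r17=10001: @@00000000000000@@
r18=10010: @0@0000000000000@0@
r19=10011: @@@@000000000000@@@@
r20=10100: @000@00000000000@000@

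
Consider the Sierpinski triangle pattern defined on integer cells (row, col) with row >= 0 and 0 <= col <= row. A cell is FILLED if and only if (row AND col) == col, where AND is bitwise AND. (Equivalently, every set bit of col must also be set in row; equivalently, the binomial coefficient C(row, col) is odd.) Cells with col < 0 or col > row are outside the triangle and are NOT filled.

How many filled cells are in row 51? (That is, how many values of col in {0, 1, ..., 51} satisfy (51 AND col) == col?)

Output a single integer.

51 in binary = 110011
popcount(51) = number of 1-bits in 110011 = 4
A col c satisfies (51 AND c) == c iff every set bit of c is also set in 51; each of the 4 set bits of 51 can independently be on or off in c.
count = 2^4 = 16

Answer: 16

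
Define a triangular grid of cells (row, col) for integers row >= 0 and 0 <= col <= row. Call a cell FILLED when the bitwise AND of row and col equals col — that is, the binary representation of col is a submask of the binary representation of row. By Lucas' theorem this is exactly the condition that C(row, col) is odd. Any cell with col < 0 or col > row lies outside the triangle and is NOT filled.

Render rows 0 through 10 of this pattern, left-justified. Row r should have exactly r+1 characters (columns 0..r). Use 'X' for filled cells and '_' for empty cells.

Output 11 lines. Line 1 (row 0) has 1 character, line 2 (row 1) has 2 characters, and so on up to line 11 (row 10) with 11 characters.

Answer: X
XX
X_X
XXXX
X___X
XX__XX
X_X_X_X
XXXXXXXX
X_______X
XX______XX
X_X_____X_X

Derivation:
r0=0: X
r1=1: XX
r2=10: X_X
r3=11: XXXX
r4=100: X___X
r5=101: XX__XX
r6=110: X_X_X_X
r7=111: XXXXXXXX
r8=1000: X_______X
r9=1001: XX______XX
r10=1010: X_X_____X_X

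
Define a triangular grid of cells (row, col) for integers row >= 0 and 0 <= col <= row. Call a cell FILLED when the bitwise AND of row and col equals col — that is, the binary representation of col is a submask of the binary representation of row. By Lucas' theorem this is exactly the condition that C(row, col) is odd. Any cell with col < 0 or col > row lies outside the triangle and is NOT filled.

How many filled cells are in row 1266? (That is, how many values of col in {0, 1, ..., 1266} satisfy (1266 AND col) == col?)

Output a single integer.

Answer: 64

Derivation:
1266 in binary = 10011110010
popcount(1266) = number of 1-bits in 10011110010 = 6
A col c satisfies (1266 AND c) == c iff every set bit of c is also set in 1266; each of the 6 set bits of 1266 can independently be on or off in c.
count = 2^6 = 64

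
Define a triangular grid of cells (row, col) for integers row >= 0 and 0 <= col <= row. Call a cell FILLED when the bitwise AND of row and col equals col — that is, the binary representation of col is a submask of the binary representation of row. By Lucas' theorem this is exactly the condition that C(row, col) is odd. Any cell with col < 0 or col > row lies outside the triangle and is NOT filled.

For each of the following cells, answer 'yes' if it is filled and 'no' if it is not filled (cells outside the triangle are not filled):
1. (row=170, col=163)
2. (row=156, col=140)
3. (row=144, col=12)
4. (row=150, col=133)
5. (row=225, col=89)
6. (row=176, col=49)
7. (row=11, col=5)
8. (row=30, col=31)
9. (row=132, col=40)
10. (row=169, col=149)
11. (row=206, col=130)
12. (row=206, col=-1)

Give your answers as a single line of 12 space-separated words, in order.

(170,163): row=0b10101010, col=0b10100011, row AND col = 0b10100010 = 162; 162 != 163 -> empty
(156,140): row=0b10011100, col=0b10001100, row AND col = 0b10001100 = 140; 140 == 140 -> filled
(144,12): row=0b10010000, col=0b1100, row AND col = 0b0 = 0; 0 != 12 -> empty
(150,133): row=0b10010110, col=0b10000101, row AND col = 0b10000100 = 132; 132 != 133 -> empty
(225,89): row=0b11100001, col=0b1011001, row AND col = 0b1000001 = 65; 65 != 89 -> empty
(176,49): row=0b10110000, col=0b110001, row AND col = 0b110000 = 48; 48 != 49 -> empty
(11,5): row=0b1011, col=0b101, row AND col = 0b1 = 1; 1 != 5 -> empty
(30,31): col outside [0, 30] -> not filled
(132,40): row=0b10000100, col=0b101000, row AND col = 0b0 = 0; 0 != 40 -> empty
(169,149): row=0b10101001, col=0b10010101, row AND col = 0b10000001 = 129; 129 != 149 -> empty
(206,130): row=0b11001110, col=0b10000010, row AND col = 0b10000010 = 130; 130 == 130 -> filled
(206,-1): col outside [0, 206] -> not filled

Answer: no yes no no no no no no no no yes no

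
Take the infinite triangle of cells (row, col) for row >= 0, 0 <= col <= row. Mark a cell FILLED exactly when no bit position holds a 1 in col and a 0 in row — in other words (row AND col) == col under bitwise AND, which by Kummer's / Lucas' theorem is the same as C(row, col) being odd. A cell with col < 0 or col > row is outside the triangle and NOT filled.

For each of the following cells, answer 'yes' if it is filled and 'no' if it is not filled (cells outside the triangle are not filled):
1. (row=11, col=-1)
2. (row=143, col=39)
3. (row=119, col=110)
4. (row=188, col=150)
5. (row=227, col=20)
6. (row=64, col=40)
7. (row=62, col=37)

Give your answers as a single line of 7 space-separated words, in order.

(11,-1): col outside [0, 11] -> not filled
(143,39): row=0b10001111, col=0b100111, row AND col = 0b111 = 7; 7 != 39 -> empty
(119,110): row=0b1110111, col=0b1101110, row AND col = 0b1100110 = 102; 102 != 110 -> empty
(188,150): row=0b10111100, col=0b10010110, row AND col = 0b10010100 = 148; 148 != 150 -> empty
(227,20): row=0b11100011, col=0b10100, row AND col = 0b0 = 0; 0 != 20 -> empty
(64,40): row=0b1000000, col=0b101000, row AND col = 0b0 = 0; 0 != 40 -> empty
(62,37): row=0b111110, col=0b100101, row AND col = 0b100100 = 36; 36 != 37 -> empty

Answer: no no no no no no no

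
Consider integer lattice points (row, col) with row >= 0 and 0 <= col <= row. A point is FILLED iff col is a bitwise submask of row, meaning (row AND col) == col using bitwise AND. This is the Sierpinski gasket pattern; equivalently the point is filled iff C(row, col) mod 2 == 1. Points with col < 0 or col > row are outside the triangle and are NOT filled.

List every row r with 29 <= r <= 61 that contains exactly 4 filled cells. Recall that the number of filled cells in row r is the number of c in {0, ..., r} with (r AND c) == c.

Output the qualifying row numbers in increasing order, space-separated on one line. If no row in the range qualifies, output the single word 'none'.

Row r has 2^popcount(r) filled cells, so we need popcount(r) = log2(4) = 2.
Scan r = 29..61 and keep those with exactly 2 one-bits:
r=29=11101 popcount=4 -> skip
r=30=11110 popcount=4 -> skip
r=31=11111 popcount=5 -> skip
r=32=100000 popcount=1 -> skip
r=33=100001 popcount=2 -> KEEP
r=34=100010 popcount=2 -> KEEP
r=35=100011 popcount=3 -> skip
r=36=100100 popcount=2 -> KEEP
r=37=100101 popcount=3 -> skip
r=38=100110 popcount=3 -> skip
r=39=100111 popcount=4 -> skip
r=40=101000 popcount=2 -> KEEP
r=41=101001 popcount=3 -> skip
r=42=101010 popcount=3 -> skip
r=43=101011 popcount=4 -> skip
r=44=101100 popcount=3 -> skip
r=45=101101 popcount=4 -> skip
r=46=101110 popcount=4 -> skip
r=47=101111 popcount=5 -> skip
r=48=110000 popcount=2 -> KEEP
r=49=110001 popcount=3 -> skip
r=50=110010 popcount=3 -> skip
r=51=110011 popcount=4 -> skip
r=52=110100 popcount=3 -> skip
r=53=110101 popcount=4 -> skip
r=54=110110 popcount=4 -> skip
r=55=110111 popcount=5 -> skip
r=56=111000 popcount=3 -> skip
r=57=111001 popcount=4 -> skip
r=58=111010 popcount=4 -> skip
r=59=111011 popcount=5 -> skip
r=60=111100 popcount=4 -> skip
r=61=111101 popcount=5 -> skip
Kept rows: 33 34 36 40 48

Answer: 33 34 36 40 48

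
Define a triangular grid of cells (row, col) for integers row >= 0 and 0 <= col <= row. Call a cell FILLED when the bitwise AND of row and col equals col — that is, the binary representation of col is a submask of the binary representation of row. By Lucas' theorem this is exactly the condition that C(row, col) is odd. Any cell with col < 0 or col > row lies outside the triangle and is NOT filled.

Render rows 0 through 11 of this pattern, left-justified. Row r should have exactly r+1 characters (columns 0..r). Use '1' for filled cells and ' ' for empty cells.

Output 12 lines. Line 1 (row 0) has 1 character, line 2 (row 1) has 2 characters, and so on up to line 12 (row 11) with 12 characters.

Answer: 1
11
1 1
1111
1   1
11  11
1 1 1 1
11111111
1       1
11      11
1 1     1 1
1111    1111

Derivation:
r0=0: 1
r1=1: 11
r2=10: 1 1
r3=11: 1111
r4=100: 1   1
r5=101: 11  11
r6=110: 1 1 1 1
r7=111: 11111111
r8=1000: 1       1
r9=1001: 11      11
r10=1010: 1 1     1 1
r11=1011: 1111    1111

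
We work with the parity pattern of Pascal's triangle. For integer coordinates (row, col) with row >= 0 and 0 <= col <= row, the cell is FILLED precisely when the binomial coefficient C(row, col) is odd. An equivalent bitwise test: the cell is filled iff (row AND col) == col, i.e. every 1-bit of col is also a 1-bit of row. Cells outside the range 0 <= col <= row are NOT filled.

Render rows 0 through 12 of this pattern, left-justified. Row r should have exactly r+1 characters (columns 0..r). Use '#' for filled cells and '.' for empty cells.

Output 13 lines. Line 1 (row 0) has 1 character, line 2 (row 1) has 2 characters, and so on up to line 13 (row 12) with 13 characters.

Answer: #
##
#.#
####
#...#
##..##
#.#.#.#
########
#.......#
##......##
#.#.....#.#
####....####
#...#...#...#

Derivation:
r0=0: #
r1=1: ##
r2=10: #.#
r3=11: ####
r4=100: #...#
r5=101: ##..##
r6=110: #.#.#.#
r7=111: ########
r8=1000: #.......#
r9=1001: ##......##
r10=1010: #.#.....#.#
r11=1011: ####....####
r12=1100: #...#...#...#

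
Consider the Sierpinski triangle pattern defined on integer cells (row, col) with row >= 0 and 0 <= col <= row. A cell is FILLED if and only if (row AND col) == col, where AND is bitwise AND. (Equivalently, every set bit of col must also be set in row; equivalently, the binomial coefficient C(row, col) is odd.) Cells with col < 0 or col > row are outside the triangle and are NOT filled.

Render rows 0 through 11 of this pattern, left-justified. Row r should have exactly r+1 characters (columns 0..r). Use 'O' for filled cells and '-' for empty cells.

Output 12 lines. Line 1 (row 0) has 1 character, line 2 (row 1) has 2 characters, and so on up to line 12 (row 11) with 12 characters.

r0=0: O
r1=1: OO
r2=10: O-O
r3=11: OOOO
r4=100: O---O
r5=101: OO--OO
r6=110: O-O-O-O
r7=111: OOOOOOOO
r8=1000: O-------O
r9=1001: OO------OO
r10=1010: O-O-----O-O
r11=1011: OOOO----OOOO

Answer: O
OO
O-O
OOOO
O---O
OO--OO
O-O-O-O
OOOOOOOO
O-------O
OO------OO
O-O-----O-O
OOOO----OOOO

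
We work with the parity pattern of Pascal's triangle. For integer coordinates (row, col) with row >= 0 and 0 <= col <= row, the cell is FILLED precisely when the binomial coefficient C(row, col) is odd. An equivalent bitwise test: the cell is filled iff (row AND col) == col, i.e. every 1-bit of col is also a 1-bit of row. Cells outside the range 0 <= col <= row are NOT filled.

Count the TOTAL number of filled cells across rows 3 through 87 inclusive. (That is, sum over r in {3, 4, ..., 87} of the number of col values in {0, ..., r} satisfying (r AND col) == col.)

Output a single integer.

Answer: 994

Derivation:
r3=11 pc2: +4 =4
r4=100 pc1: +2 =6
r5=101 pc2: +4 =10
r6=110 pc2: +4 =14
r7=111 pc3: +8 =22
r8=1000 pc1: +2 =24
r9=1001 pc2: +4 =28
r10=1010 pc2: +4 =32
r11=1011 pc3: +8 =40
r12=1100 pc2: +4 =44
r13=1101 pc3: +8 =52
r14=1110 pc3: +8 =60
r15=1111 pc4: +16 =76
r16=10000 pc1: +2 =78
r17=10001 pc2: +4 =82
r18=10010 pc2: +4 =86
r19=10011 pc3: +8 =94
r20=10100 pc2: +4 =98
r21=10101 pc3: +8 =106
r22=10110 pc3: +8 =114
r23=10111 pc4: +16 =130
r24=11000 pc2: +4 =134
r25=11001 pc3: +8 =142
r26=11010 pc3: +8 =150
r27=11011 pc4: +16 =166
r28=11100 pc3: +8 =174
r29=11101 pc4: +16 =190
r30=11110 pc4: +16 =206
r31=11111 pc5: +32 =238
r32=100000 pc1: +2 =240
r33=100001 pc2: +4 =244
r34=100010 pc2: +4 =248
r35=100011 pc3: +8 =256
r36=100100 pc2: +4 =260
r37=100101 pc3: +8 =268
r38=100110 pc3: +8 =276
r39=100111 pc4: +16 =292
r40=101000 pc2: +4 =296
r41=101001 pc3: +8 =304
r42=101010 pc3: +8 =312
r43=101011 pc4: +16 =328
r44=101100 pc3: +8 =336
r45=101101 pc4: +16 =352
r46=101110 pc4: +16 =368
r47=101111 pc5: +32 =400
r48=110000 pc2: +4 =404
r49=110001 pc3: +8 =412
r50=110010 pc3: +8 =420
r51=110011 pc4: +16 =436
r52=110100 pc3: +8 =444
r53=110101 pc4: +16 =460
r54=110110 pc4: +16 =476
r55=110111 pc5: +32 =508
r56=111000 pc3: +8 =516
r57=111001 pc4: +16 =532
r58=111010 pc4: +16 =548
r59=111011 pc5: +32 =580
r60=111100 pc4: +16 =596
r61=111101 pc5: +32 =628
r62=111110 pc5: +32 =660
r63=111111 pc6: +64 =724
r64=1000000 pc1: +2 =726
r65=1000001 pc2: +4 =730
r66=1000010 pc2: +4 =734
r67=1000011 pc3: +8 =742
r68=1000100 pc2: +4 =746
r69=1000101 pc3: +8 =754
r70=1000110 pc3: +8 =762
r71=1000111 pc4: +16 =778
r72=1001000 pc2: +4 =782
r73=1001001 pc3: +8 =790
r74=1001010 pc3: +8 =798
r75=1001011 pc4: +16 =814
r76=1001100 pc3: +8 =822
r77=1001101 pc4: +16 =838
r78=1001110 pc4: +16 =854
r79=1001111 pc5: +32 =886
r80=1010000 pc2: +4 =890
r81=1010001 pc3: +8 =898
r82=1010010 pc3: +8 =906
r83=1010011 pc4: +16 =922
r84=1010100 pc3: +8 =930
r85=1010101 pc4: +16 =946
r86=1010110 pc4: +16 =962
r87=1010111 pc5: +32 =994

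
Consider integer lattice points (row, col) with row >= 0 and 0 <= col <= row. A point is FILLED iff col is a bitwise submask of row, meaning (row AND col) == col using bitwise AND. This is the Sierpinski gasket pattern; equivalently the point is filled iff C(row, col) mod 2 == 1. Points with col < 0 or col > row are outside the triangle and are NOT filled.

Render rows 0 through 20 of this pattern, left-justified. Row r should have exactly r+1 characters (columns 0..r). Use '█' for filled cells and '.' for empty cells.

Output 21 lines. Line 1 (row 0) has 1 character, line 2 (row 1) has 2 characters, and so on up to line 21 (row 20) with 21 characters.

r0=0: █
r1=1: ██
r2=10: █.█
r3=11: ████
r4=100: █...█
r5=101: ██..██
r6=110: █.█.█.█
r7=111: ████████
r8=1000: █.......█
r9=1001: ██......██
r10=1010: █.█.....█.█
r11=1011: ████....████
r12=1100: █...█...█...█
r13=1101: ██..██..██..██
r14=1110: █.█.█.█.█.█.█.█
r15=1111: ████████████████
r16=10000: █...............█
r17=10001: ██..............██
r18=10010: █.█.............█.█
r19=10011: ████............████
r20=10100: █...█...........█...█

Answer: █
██
█.█
████
█...█
██..██
█.█.█.█
████████
█.......█
██......██
█.█.....█.█
████....████
█...█...█...█
██..██..██..██
█.█.█.█.█.█.█.█
████████████████
█...............█
██..............██
█.█.............█.█
████............████
█...█...........█...█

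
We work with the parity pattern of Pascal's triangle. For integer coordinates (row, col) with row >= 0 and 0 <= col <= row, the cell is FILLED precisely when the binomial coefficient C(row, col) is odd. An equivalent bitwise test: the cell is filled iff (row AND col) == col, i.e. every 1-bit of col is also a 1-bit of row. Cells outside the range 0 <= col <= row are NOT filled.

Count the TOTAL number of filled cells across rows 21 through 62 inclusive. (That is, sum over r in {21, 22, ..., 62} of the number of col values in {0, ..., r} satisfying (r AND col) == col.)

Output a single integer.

r21=10101 pc3: +8 =8
r22=10110 pc3: +8 =16
r23=10111 pc4: +16 =32
r24=11000 pc2: +4 =36
r25=11001 pc3: +8 =44
r26=11010 pc3: +8 =52
r27=11011 pc4: +16 =68
r28=11100 pc3: +8 =76
r29=11101 pc4: +16 =92
r30=11110 pc4: +16 =108
r31=11111 pc5: +32 =140
r32=100000 pc1: +2 =142
r33=100001 pc2: +4 =146
r34=100010 pc2: +4 =150
r35=100011 pc3: +8 =158
r36=100100 pc2: +4 =162
r37=100101 pc3: +8 =170
r38=100110 pc3: +8 =178
r39=100111 pc4: +16 =194
r40=101000 pc2: +4 =198
r41=101001 pc3: +8 =206
r42=101010 pc3: +8 =214
r43=101011 pc4: +16 =230
r44=101100 pc3: +8 =238
r45=101101 pc4: +16 =254
r46=101110 pc4: +16 =270
r47=101111 pc5: +32 =302
r48=110000 pc2: +4 =306
r49=110001 pc3: +8 =314
r50=110010 pc3: +8 =322
r51=110011 pc4: +16 =338
r52=110100 pc3: +8 =346
r53=110101 pc4: +16 =362
r54=110110 pc4: +16 =378
r55=110111 pc5: +32 =410
r56=111000 pc3: +8 =418
r57=111001 pc4: +16 =434
r58=111010 pc4: +16 =450
r59=111011 pc5: +32 =482
r60=111100 pc4: +16 =498
r61=111101 pc5: +32 =530
r62=111110 pc5: +32 =562

Answer: 562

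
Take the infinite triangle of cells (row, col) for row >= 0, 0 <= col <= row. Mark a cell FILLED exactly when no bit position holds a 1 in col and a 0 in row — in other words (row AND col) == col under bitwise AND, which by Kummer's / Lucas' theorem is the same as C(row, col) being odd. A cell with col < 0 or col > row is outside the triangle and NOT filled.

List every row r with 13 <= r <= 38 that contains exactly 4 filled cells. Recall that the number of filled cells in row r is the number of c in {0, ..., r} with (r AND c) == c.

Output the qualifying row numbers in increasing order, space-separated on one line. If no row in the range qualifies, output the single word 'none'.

Answer: 17 18 20 24 33 34 36

Derivation:
Row r has 2^popcount(r) filled cells, so we need popcount(r) = log2(4) = 2.
Scan r = 13..38 and keep those with exactly 2 one-bits:
r=13=1101 popcount=3 -> skip
r=14=1110 popcount=3 -> skip
r=15=1111 popcount=4 -> skip
r=16=10000 popcount=1 -> skip
r=17=10001 popcount=2 -> KEEP
r=18=10010 popcount=2 -> KEEP
r=19=10011 popcount=3 -> skip
r=20=10100 popcount=2 -> KEEP
r=21=10101 popcount=3 -> skip
r=22=10110 popcount=3 -> skip
r=23=10111 popcount=4 -> skip
r=24=11000 popcount=2 -> KEEP
r=25=11001 popcount=3 -> skip
r=26=11010 popcount=3 -> skip
r=27=11011 popcount=4 -> skip
r=28=11100 popcount=3 -> skip
r=29=11101 popcount=4 -> skip
r=30=11110 popcount=4 -> skip
r=31=11111 popcount=5 -> skip
r=32=100000 popcount=1 -> skip
r=33=100001 popcount=2 -> KEEP
r=34=100010 popcount=2 -> KEEP
r=35=100011 popcount=3 -> skip
r=36=100100 popcount=2 -> KEEP
r=37=100101 popcount=3 -> skip
r=38=100110 popcount=3 -> skip
Kept rows: 17 18 20 24 33 34 36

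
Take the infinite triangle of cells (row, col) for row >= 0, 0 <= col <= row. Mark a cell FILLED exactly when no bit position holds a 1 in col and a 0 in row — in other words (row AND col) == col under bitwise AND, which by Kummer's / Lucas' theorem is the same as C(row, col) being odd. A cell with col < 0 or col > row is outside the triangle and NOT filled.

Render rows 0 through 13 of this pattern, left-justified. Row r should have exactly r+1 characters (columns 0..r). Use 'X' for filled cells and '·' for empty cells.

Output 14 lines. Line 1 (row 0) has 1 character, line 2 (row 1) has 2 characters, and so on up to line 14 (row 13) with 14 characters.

r0=0: X
r1=1: XX
r2=10: X·X
r3=11: XXXX
r4=100: X···X
r5=101: XX··XX
r6=110: X·X·X·X
r7=111: XXXXXXXX
r8=1000: X·······X
r9=1001: XX······XX
r10=1010: X·X·····X·X
r11=1011: XXXX····XXXX
r12=1100: X···X···X···X
r13=1101: XX··XX··XX··XX

Answer: X
XX
X·X
XXXX
X···X
XX··XX
X·X·X·X
XXXXXXXX
X·······X
XX······XX
X·X·····X·X
XXXX····XXXX
X···X···X···X
XX··XX··XX··XX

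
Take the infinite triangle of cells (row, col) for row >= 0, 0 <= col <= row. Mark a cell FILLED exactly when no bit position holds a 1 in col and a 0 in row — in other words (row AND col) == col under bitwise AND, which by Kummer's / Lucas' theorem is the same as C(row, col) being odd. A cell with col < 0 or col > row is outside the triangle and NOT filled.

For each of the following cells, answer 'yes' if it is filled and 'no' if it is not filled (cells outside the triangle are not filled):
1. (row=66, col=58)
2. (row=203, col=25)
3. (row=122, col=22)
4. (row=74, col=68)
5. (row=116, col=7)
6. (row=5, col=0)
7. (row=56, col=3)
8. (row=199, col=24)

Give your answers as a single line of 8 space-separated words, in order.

Answer: no no no no no yes no no

Derivation:
(66,58): row=0b1000010, col=0b111010, row AND col = 0b10 = 2; 2 != 58 -> empty
(203,25): row=0b11001011, col=0b11001, row AND col = 0b1001 = 9; 9 != 25 -> empty
(122,22): row=0b1111010, col=0b10110, row AND col = 0b10010 = 18; 18 != 22 -> empty
(74,68): row=0b1001010, col=0b1000100, row AND col = 0b1000000 = 64; 64 != 68 -> empty
(116,7): row=0b1110100, col=0b111, row AND col = 0b100 = 4; 4 != 7 -> empty
(5,0): row=0b101, col=0b0, row AND col = 0b0 = 0; 0 == 0 -> filled
(56,3): row=0b111000, col=0b11, row AND col = 0b0 = 0; 0 != 3 -> empty
(199,24): row=0b11000111, col=0b11000, row AND col = 0b0 = 0; 0 != 24 -> empty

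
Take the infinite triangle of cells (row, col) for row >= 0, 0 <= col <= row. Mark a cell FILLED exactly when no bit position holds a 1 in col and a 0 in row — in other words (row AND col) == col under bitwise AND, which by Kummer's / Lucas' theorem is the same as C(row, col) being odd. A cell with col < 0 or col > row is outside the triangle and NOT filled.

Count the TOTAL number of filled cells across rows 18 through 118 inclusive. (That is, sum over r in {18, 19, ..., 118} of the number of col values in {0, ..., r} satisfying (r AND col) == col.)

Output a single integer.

Answer: 1604

Derivation:
r18=10010 pc2: +4 =4
r19=10011 pc3: +8 =12
r20=10100 pc2: +4 =16
r21=10101 pc3: +8 =24
r22=10110 pc3: +8 =32
r23=10111 pc4: +16 =48
r24=11000 pc2: +4 =52
r25=11001 pc3: +8 =60
r26=11010 pc3: +8 =68
r27=11011 pc4: +16 =84
r28=11100 pc3: +8 =92
r29=11101 pc4: +16 =108
r30=11110 pc4: +16 =124
r31=11111 pc5: +32 =156
r32=100000 pc1: +2 =158
r33=100001 pc2: +4 =162
r34=100010 pc2: +4 =166
r35=100011 pc3: +8 =174
r36=100100 pc2: +4 =178
r37=100101 pc3: +8 =186
r38=100110 pc3: +8 =194
r39=100111 pc4: +16 =210
r40=101000 pc2: +4 =214
r41=101001 pc3: +8 =222
r42=101010 pc3: +8 =230
r43=101011 pc4: +16 =246
r44=101100 pc3: +8 =254
r45=101101 pc4: +16 =270
r46=101110 pc4: +16 =286
r47=101111 pc5: +32 =318
r48=110000 pc2: +4 =322
r49=110001 pc3: +8 =330
r50=110010 pc3: +8 =338
r51=110011 pc4: +16 =354
r52=110100 pc3: +8 =362
r53=110101 pc4: +16 =378
r54=110110 pc4: +16 =394
r55=110111 pc5: +32 =426
r56=111000 pc3: +8 =434
r57=111001 pc4: +16 =450
r58=111010 pc4: +16 =466
r59=111011 pc5: +32 =498
r60=111100 pc4: +16 =514
r61=111101 pc5: +32 =546
r62=111110 pc5: +32 =578
r63=111111 pc6: +64 =642
r64=1000000 pc1: +2 =644
r65=1000001 pc2: +4 =648
r66=1000010 pc2: +4 =652
r67=1000011 pc3: +8 =660
r68=1000100 pc2: +4 =664
r69=1000101 pc3: +8 =672
r70=1000110 pc3: +8 =680
r71=1000111 pc4: +16 =696
r72=1001000 pc2: +4 =700
r73=1001001 pc3: +8 =708
r74=1001010 pc3: +8 =716
r75=1001011 pc4: +16 =732
r76=1001100 pc3: +8 =740
r77=1001101 pc4: +16 =756
r78=1001110 pc4: +16 =772
r79=1001111 pc5: +32 =804
r80=1010000 pc2: +4 =808
r81=1010001 pc3: +8 =816
r82=1010010 pc3: +8 =824
r83=1010011 pc4: +16 =840
r84=1010100 pc3: +8 =848
r85=1010101 pc4: +16 =864
r86=1010110 pc4: +16 =880
r87=1010111 pc5: +32 =912
r88=1011000 pc3: +8 =920
r89=1011001 pc4: +16 =936
r90=1011010 pc4: +16 =952
r91=1011011 pc5: +32 =984
r92=1011100 pc4: +16 =1000
r93=1011101 pc5: +32 =1032
r94=1011110 pc5: +32 =1064
r95=1011111 pc6: +64 =1128
r96=1100000 pc2: +4 =1132
r97=1100001 pc3: +8 =1140
r98=1100010 pc3: +8 =1148
r99=1100011 pc4: +16 =1164
r100=1100100 pc3: +8 =1172
r101=1100101 pc4: +16 =1188
r102=1100110 pc4: +16 =1204
r103=1100111 pc5: +32 =1236
r104=1101000 pc3: +8 =1244
r105=1101001 pc4: +16 =1260
r106=1101010 pc4: +16 =1276
r107=1101011 pc5: +32 =1308
r108=1101100 pc4: +16 =1324
r109=1101101 pc5: +32 =1356
r110=1101110 pc5: +32 =1388
r111=1101111 pc6: +64 =1452
r112=1110000 pc3: +8 =1460
r113=1110001 pc4: +16 =1476
r114=1110010 pc4: +16 =1492
r115=1110011 pc5: +32 =1524
r116=1110100 pc4: +16 =1540
r117=1110101 pc5: +32 =1572
r118=1110110 pc5: +32 =1604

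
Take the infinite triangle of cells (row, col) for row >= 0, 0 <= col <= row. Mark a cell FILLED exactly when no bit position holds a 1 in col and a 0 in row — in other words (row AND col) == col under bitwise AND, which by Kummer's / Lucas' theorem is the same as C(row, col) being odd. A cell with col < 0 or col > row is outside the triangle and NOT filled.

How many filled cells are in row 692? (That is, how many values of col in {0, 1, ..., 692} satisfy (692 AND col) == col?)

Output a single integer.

Answer: 32

Derivation:
692 in binary = 1010110100
popcount(692) = number of 1-bits in 1010110100 = 5
A col c satisfies (692 AND c) == c iff every set bit of c is also set in 692; each of the 5 set bits of 692 can independently be on or off in c.
count = 2^5 = 32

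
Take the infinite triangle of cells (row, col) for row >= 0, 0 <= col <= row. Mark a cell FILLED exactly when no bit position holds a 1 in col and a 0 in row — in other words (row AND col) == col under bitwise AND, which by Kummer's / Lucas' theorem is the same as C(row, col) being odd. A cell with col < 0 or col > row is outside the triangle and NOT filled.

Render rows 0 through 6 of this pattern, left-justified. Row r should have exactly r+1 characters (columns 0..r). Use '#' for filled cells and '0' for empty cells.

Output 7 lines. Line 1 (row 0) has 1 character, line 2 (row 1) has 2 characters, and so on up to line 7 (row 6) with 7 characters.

Answer: #
##
#0#
####
#000#
##00##
#0#0#0#

Derivation:
r0=0: #
r1=1: ##
r2=10: #0#
r3=11: ####
r4=100: #000#
r5=101: ##00##
r6=110: #0#0#0#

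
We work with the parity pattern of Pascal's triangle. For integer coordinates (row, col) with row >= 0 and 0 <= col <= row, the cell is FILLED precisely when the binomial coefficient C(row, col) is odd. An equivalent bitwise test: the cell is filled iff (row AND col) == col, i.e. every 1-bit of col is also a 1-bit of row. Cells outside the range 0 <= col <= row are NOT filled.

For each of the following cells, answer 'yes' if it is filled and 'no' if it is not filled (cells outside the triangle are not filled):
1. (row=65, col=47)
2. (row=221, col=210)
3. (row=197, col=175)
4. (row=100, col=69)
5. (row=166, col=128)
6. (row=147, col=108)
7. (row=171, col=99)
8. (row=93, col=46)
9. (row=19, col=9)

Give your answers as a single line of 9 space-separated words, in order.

Answer: no no no no yes no no no no

Derivation:
(65,47): row=0b1000001, col=0b101111, row AND col = 0b1 = 1; 1 != 47 -> empty
(221,210): row=0b11011101, col=0b11010010, row AND col = 0b11010000 = 208; 208 != 210 -> empty
(197,175): row=0b11000101, col=0b10101111, row AND col = 0b10000101 = 133; 133 != 175 -> empty
(100,69): row=0b1100100, col=0b1000101, row AND col = 0b1000100 = 68; 68 != 69 -> empty
(166,128): row=0b10100110, col=0b10000000, row AND col = 0b10000000 = 128; 128 == 128 -> filled
(147,108): row=0b10010011, col=0b1101100, row AND col = 0b0 = 0; 0 != 108 -> empty
(171,99): row=0b10101011, col=0b1100011, row AND col = 0b100011 = 35; 35 != 99 -> empty
(93,46): row=0b1011101, col=0b101110, row AND col = 0b1100 = 12; 12 != 46 -> empty
(19,9): row=0b10011, col=0b1001, row AND col = 0b1 = 1; 1 != 9 -> empty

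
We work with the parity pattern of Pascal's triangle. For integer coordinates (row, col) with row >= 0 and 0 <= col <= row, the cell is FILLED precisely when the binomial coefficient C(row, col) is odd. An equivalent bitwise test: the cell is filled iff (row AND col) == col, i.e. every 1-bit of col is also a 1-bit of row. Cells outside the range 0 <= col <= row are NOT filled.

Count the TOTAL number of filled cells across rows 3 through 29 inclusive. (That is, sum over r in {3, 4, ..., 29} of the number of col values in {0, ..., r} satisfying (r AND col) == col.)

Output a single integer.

Answer: 190

Derivation:
r3=11 pc2: +4 =4
r4=100 pc1: +2 =6
r5=101 pc2: +4 =10
r6=110 pc2: +4 =14
r7=111 pc3: +8 =22
r8=1000 pc1: +2 =24
r9=1001 pc2: +4 =28
r10=1010 pc2: +4 =32
r11=1011 pc3: +8 =40
r12=1100 pc2: +4 =44
r13=1101 pc3: +8 =52
r14=1110 pc3: +8 =60
r15=1111 pc4: +16 =76
r16=10000 pc1: +2 =78
r17=10001 pc2: +4 =82
r18=10010 pc2: +4 =86
r19=10011 pc3: +8 =94
r20=10100 pc2: +4 =98
r21=10101 pc3: +8 =106
r22=10110 pc3: +8 =114
r23=10111 pc4: +16 =130
r24=11000 pc2: +4 =134
r25=11001 pc3: +8 =142
r26=11010 pc3: +8 =150
r27=11011 pc4: +16 =166
r28=11100 pc3: +8 =174
r29=11101 pc4: +16 =190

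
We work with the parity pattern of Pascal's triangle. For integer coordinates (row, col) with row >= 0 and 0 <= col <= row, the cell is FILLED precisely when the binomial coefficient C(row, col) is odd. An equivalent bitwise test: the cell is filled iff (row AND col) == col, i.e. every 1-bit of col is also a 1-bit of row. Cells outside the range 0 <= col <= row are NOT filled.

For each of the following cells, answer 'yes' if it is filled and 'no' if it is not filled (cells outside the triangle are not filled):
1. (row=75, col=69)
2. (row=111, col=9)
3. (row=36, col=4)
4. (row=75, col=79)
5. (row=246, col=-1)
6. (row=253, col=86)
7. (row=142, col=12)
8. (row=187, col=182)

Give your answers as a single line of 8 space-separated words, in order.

(75,69): row=0b1001011, col=0b1000101, row AND col = 0b1000001 = 65; 65 != 69 -> empty
(111,9): row=0b1101111, col=0b1001, row AND col = 0b1001 = 9; 9 == 9 -> filled
(36,4): row=0b100100, col=0b100, row AND col = 0b100 = 4; 4 == 4 -> filled
(75,79): col outside [0, 75] -> not filled
(246,-1): col outside [0, 246] -> not filled
(253,86): row=0b11111101, col=0b1010110, row AND col = 0b1010100 = 84; 84 != 86 -> empty
(142,12): row=0b10001110, col=0b1100, row AND col = 0b1100 = 12; 12 == 12 -> filled
(187,182): row=0b10111011, col=0b10110110, row AND col = 0b10110010 = 178; 178 != 182 -> empty

Answer: no yes yes no no no yes no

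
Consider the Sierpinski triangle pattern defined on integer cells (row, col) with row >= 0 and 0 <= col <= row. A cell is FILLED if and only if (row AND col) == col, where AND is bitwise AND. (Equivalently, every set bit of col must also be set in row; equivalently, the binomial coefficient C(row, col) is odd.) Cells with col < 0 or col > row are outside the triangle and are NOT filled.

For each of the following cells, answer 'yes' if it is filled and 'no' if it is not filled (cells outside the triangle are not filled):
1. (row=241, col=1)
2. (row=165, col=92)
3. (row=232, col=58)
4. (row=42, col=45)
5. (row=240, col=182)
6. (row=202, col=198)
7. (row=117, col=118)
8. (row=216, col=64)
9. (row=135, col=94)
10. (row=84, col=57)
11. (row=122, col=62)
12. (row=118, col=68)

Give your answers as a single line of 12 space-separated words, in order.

(241,1): row=0b11110001, col=0b1, row AND col = 0b1 = 1; 1 == 1 -> filled
(165,92): row=0b10100101, col=0b1011100, row AND col = 0b100 = 4; 4 != 92 -> empty
(232,58): row=0b11101000, col=0b111010, row AND col = 0b101000 = 40; 40 != 58 -> empty
(42,45): col outside [0, 42] -> not filled
(240,182): row=0b11110000, col=0b10110110, row AND col = 0b10110000 = 176; 176 != 182 -> empty
(202,198): row=0b11001010, col=0b11000110, row AND col = 0b11000010 = 194; 194 != 198 -> empty
(117,118): col outside [0, 117] -> not filled
(216,64): row=0b11011000, col=0b1000000, row AND col = 0b1000000 = 64; 64 == 64 -> filled
(135,94): row=0b10000111, col=0b1011110, row AND col = 0b110 = 6; 6 != 94 -> empty
(84,57): row=0b1010100, col=0b111001, row AND col = 0b10000 = 16; 16 != 57 -> empty
(122,62): row=0b1111010, col=0b111110, row AND col = 0b111010 = 58; 58 != 62 -> empty
(118,68): row=0b1110110, col=0b1000100, row AND col = 0b1000100 = 68; 68 == 68 -> filled

Answer: yes no no no no no no yes no no no yes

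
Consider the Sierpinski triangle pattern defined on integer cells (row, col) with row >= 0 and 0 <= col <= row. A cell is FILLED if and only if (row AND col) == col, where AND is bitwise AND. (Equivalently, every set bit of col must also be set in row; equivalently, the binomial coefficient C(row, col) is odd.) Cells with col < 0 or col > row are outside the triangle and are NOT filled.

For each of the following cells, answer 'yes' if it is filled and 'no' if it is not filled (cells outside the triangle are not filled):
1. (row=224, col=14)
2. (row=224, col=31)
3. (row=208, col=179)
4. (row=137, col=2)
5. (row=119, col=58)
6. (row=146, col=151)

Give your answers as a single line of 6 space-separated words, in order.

(224,14): row=0b11100000, col=0b1110, row AND col = 0b0 = 0; 0 != 14 -> empty
(224,31): row=0b11100000, col=0b11111, row AND col = 0b0 = 0; 0 != 31 -> empty
(208,179): row=0b11010000, col=0b10110011, row AND col = 0b10010000 = 144; 144 != 179 -> empty
(137,2): row=0b10001001, col=0b10, row AND col = 0b0 = 0; 0 != 2 -> empty
(119,58): row=0b1110111, col=0b111010, row AND col = 0b110010 = 50; 50 != 58 -> empty
(146,151): col outside [0, 146] -> not filled

Answer: no no no no no no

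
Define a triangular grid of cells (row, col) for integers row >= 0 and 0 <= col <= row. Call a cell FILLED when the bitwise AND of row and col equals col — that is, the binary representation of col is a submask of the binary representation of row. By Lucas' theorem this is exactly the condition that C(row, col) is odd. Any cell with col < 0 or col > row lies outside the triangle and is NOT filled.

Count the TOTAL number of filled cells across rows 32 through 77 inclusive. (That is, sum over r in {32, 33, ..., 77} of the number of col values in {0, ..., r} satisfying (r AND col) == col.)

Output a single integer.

Answer: 600

Derivation:
r32=100000 pc1: +2 =2
r33=100001 pc2: +4 =6
r34=100010 pc2: +4 =10
r35=100011 pc3: +8 =18
r36=100100 pc2: +4 =22
r37=100101 pc3: +8 =30
r38=100110 pc3: +8 =38
r39=100111 pc4: +16 =54
r40=101000 pc2: +4 =58
r41=101001 pc3: +8 =66
r42=101010 pc3: +8 =74
r43=101011 pc4: +16 =90
r44=101100 pc3: +8 =98
r45=101101 pc4: +16 =114
r46=101110 pc4: +16 =130
r47=101111 pc5: +32 =162
r48=110000 pc2: +4 =166
r49=110001 pc3: +8 =174
r50=110010 pc3: +8 =182
r51=110011 pc4: +16 =198
r52=110100 pc3: +8 =206
r53=110101 pc4: +16 =222
r54=110110 pc4: +16 =238
r55=110111 pc5: +32 =270
r56=111000 pc3: +8 =278
r57=111001 pc4: +16 =294
r58=111010 pc4: +16 =310
r59=111011 pc5: +32 =342
r60=111100 pc4: +16 =358
r61=111101 pc5: +32 =390
r62=111110 pc5: +32 =422
r63=111111 pc6: +64 =486
r64=1000000 pc1: +2 =488
r65=1000001 pc2: +4 =492
r66=1000010 pc2: +4 =496
r67=1000011 pc3: +8 =504
r68=1000100 pc2: +4 =508
r69=1000101 pc3: +8 =516
r70=1000110 pc3: +8 =524
r71=1000111 pc4: +16 =540
r72=1001000 pc2: +4 =544
r73=1001001 pc3: +8 =552
r74=1001010 pc3: +8 =560
r75=1001011 pc4: +16 =576
r76=1001100 pc3: +8 =584
r77=1001101 pc4: +16 =600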